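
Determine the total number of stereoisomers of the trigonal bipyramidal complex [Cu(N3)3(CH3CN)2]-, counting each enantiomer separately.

In a trigonal bipyramid the two axial positions differ from the three equatorial ones.
The distinct arrangements are (3 in all): CH3CN both axial; CH3CN one axial, one equatorial; CH3CN both equatorial.
Each arrangement has an internal mirror plane or centre of symmetry, so none is chiral.

3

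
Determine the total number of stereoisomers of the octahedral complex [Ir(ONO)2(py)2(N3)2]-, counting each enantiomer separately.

Working through the distinct placements yields 5 geometric isomers: ONO trans, py trans, N3 trans; ONO cis, py cis, N3 trans; ONO cis, py trans, N3 cis; ONO cis, py cis, N3 cis (chiral); ONO trans, py cis, N3 cis.
One of these lacks any improper symmetry element and so occurs as an enantiomeric pair, giving 5 + 1 = 6 stereoisomers in total.

6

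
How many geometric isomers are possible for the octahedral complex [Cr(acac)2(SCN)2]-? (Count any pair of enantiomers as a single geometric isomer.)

The six octahedral sites form three mutually perpendicular trans pairs.
Each acac is bidentate and must span two cis positions.
Working through the distinct placements yields 2 geometric isomers: SCN trans; SCN cis (chiral).

2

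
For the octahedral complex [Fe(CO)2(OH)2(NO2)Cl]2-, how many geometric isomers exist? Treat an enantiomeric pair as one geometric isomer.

In an octahedral complex each vertex has one trans partner and four cis neighbours.
Systematic placement gives 6 geometric isomers: CO trans, OH trans; CO trans, OH cis; CO cis, OH trans; CO cis, OH cis (3 arrangements, 2 chiral).

6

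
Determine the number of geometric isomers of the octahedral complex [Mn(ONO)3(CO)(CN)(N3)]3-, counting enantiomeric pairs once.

In an octahedral complex each vertex has one trans partner and four cis neighbours.
Systematic placement gives 4 geometric isomers: ONO mer (3 arrangements); ONO fac (chiral).

4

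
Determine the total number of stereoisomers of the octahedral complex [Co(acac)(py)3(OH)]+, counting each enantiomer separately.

2

An octahedron has six vertices in three trans pairs; every non-trans pair is cis.
Each acac is bidentate and must span two cis positions.
Systematic placement gives 2 geometric isomers: py mer; py fac.
Each arrangement has an internal mirror plane or centre of symmetry, so none is chiral.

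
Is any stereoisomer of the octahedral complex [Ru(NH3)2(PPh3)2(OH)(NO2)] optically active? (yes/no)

The six octahedral sites form three mutually perpendicular trans pairs.
Systematic placement gives 6 geometric isomers: NH3 trans, PPh3 trans; NH3 trans, PPh3 cis; NH3 cis, PPh3 trans; NH3 cis, PPh3 cis (3 arrangements, 2 chiral).
Of these, 2 lack any improper symmetry element and so occur as enantiomeric pairs, giving 6 + 2 = 8 stereoisomers in total.

yes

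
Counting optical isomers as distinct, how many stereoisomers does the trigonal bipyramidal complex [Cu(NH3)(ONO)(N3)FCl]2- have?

A trigonal bipyramid has two axial and three equatorial sites, which are chemically inequivalent.
Systematic enumeration (placing each ligand type in turn and discarding arrangements equivalent by rotation or reflection) gives 10 geometric isomers.
Of these, 10 lack any improper symmetry element and so occur as enantiomeric pairs, giving 10 + 10 = 20 stereoisomers in total.

20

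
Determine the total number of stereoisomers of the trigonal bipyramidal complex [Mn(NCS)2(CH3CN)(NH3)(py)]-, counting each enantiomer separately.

In a trigonal bipyramid the two axial positions differ from the three equatorial ones.
Placing the ligands in turn and identifying arrangements related by rotation or reflection leaves 7 distinct geometric isomers.
Of these, 3 lack any improper symmetry element and so occur as enantiomeric pairs, giving 7 + 3 = 10 stereoisomers in total.

10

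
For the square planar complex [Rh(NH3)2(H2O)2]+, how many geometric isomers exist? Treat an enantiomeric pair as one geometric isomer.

In a square planar complex each vertex has one trans partner and two cis neighbours.
Working through the distinct placements yields 2 geometric isomers: NH3 cis; NH3 trans.

2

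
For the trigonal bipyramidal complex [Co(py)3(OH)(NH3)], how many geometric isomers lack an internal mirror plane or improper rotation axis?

0

A trigonal bipyramid has two axial and three equatorial sites, which are chemically inequivalent.
There are 4 geometric isomers: OH axial, NH3 axial; OH equatorial, NH3 axial; OH axial, NH3 equatorial; OH equatorial, NH3 equatorial.
Each arrangement has an internal mirror plane or centre of symmetry, so none is chiral.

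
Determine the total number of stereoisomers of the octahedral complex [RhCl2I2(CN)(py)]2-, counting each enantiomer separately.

8

In an octahedral complex each vertex has one trans partner and four cis neighbours.
Working through the distinct placements yields 6 geometric isomers: Cl cis, I cis (3 arrangements, 2 chiral); Cl cis, I trans; Cl trans, I cis; Cl trans, I trans.
Of these, 2 lack any improper symmetry element and so occur as enantiomeric pairs, giving 6 + 2 = 8 stereoisomers in total.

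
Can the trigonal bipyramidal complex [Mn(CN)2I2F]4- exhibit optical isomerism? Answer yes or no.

A trigonal bipyramid has two axial and three equatorial sites, which are chemically inequivalent.
Systematic enumeration (placing each ligand type in turn and discarding arrangements equivalent by rotation or reflection) gives 5 geometric isomers.
One of these lacks any improper symmetry element and so occurs as an enantiomeric pair, giving 5 + 1 = 6 stereoisomers in total.

yes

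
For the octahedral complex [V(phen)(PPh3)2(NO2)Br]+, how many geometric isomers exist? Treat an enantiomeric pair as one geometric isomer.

Each phen is bidentate and must span two cis positions.
Systematic placement gives 4 geometric isomers: PPh3 cis (3 arrangements, 2 chiral); PPh3 trans.

4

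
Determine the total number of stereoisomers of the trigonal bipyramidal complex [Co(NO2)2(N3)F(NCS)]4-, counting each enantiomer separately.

In a trigonal bipyramid the two axial positions differ from the three equatorial ones.
Systematic enumeration (placing each ligand type in turn and discarding arrangements equivalent by rotation or reflection) gives 7 geometric isomers.
Of these, 3 lack any improper symmetry element and so occur as enantiomeric pairs, giving 7 + 3 = 10 stereoisomers in total.

10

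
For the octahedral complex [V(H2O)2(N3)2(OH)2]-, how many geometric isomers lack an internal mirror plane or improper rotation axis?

1

Systematic placement gives 5 geometric isomers: H2O trans, N3 trans, OH trans; H2O trans, N3 cis, OH cis; H2O cis, N3 cis, OH trans; H2O cis, N3 cis, OH cis (chiral); H2O cis, N3 trans, OH cis.
One of these lacks any improper symmetry element and so occurs as an enantiomeric pair, giving 5 + 1 = 6 stereoisomers in total.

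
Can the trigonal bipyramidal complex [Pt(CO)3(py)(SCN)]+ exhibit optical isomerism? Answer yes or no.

no

The distinct arrangements are (4 in all): py equatorial, SCN equatorial; py equatorial, SCN axial; py axial, SCN equatorial; py axial, SCN axial.
Each arrangement has an internal mirror plane or centre of symmetry, so none is chiral.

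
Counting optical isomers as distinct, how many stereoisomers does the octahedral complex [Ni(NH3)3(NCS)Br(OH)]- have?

In an octahedral complex each vertex has one trans partner and four cis neighbours.
Systematic placement gives 4 geometric isomers: NH3 mer (3 arrangements); NH3 fac (chiral).
One of these lacks any improper symmetry element and so occurs as an enantiomeric pair, giving 4 + 1 = 5 stereoisomers in total.

5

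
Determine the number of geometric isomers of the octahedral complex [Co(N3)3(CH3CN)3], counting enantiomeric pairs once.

There are 2 geometric isomers: N3 mer; N3 fac.

2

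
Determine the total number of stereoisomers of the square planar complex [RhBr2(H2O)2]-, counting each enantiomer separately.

There are 2 geometric isomers: Br cis; Br trans.
Each arrangement has an internal mirror plane or centre of symmetry, so none is chiral.

2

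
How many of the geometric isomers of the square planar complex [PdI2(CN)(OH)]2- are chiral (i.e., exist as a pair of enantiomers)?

0

In a square planar complex each vertex has one trans partner and two cis neighbours.
There are 2 geometric isomers: I cis; I trans.
Each arrangement has an internal mirror plane or centre of symmetry, so none is chiral.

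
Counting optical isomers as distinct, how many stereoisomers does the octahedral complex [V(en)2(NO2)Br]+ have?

3

An octahedron has six vertices in three trans pairs; every non-trans pair is cis.
Each en is bidentate and must span two cis positions.
Systematic placement gives 2 geometric isomers: NO2 and Br mutually trans; NO2 and Br mutually cis (chiral).
One of these lacks any improper symmetry element and so occurs as an enantiomeric pair, giving 2 + 1 = 3 stereoisomers in total.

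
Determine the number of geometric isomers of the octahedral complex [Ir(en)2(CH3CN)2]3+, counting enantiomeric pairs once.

2

The six octahedral sites form three mutually perpendicular trans pairs.
Each en is bidentate and must span two cis positions.
The distinct arrangements are (2 in all): CH3CN trans; CH3CN cis (chiral).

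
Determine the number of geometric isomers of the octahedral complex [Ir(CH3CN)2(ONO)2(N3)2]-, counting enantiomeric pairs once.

The six octahedral sites form three mutually perpendicular trans pairs.
The distinct arrangements are (5 in all): CH3CN trans, ONO trans, N3 trans; CH3CN trans, ONO cis, N3 cis; CH3CN cis, ONO trans, N3 cis; CH3CN cis, ONO cis, N3 cis (chiral); CH3CN cis, ONO cis, N3 trans.

5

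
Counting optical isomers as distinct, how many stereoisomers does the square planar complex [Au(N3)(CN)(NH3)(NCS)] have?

3

A square has two trans pairs of vertices; adjacent vertices are cis.
Systematic placement gives 3 geometric isomers: (CN/NCS trans, N3/NH3 trans); (CN/NH3 trans, N3/NCS trans); (CN/N3 trans, NCS/NH3 trans).
Each arrangement has an internal mirror plane or centre of symmetry, so none is chiral.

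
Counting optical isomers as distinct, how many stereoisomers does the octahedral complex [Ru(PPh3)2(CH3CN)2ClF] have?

In an octahedral complex each vertex has one trans partner and four cis neighbours.
The distinct arrangements are (6 in all): PPh3 trans, CH3CN trans; PPh3 cis, CH3CN trans; PPh3 trans, CH3CN cis; PPh3 cis, CH3CN cis (3 arrangements, 2 chiral).
Of these, 2 lack any improper symmetry element and so occur as enantiomeric pairs, giving 6 + 2 = 8 stereoisomers in total.

8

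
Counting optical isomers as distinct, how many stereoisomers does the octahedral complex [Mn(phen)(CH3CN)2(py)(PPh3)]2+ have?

6

The six octahedral sites form three mutually perpendicular trans pairs.
Each phen is bidentate and must span two cis positions.
Working through the distinct placements yields 4 geometric isomers: CH3CN trans; CH3CN cis (3 arrangements, 2 chiral).
Of these, 2 lack any improper symmetry element and so occur as enantiomeric pairs, giving 4 + 2 = 6 stereoisomers in total.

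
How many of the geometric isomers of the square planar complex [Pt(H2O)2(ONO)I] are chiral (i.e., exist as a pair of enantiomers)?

0

In a square planar complex each vertex has one trans partner and two cis neighbours.
The distinct arrangements are (2 in all): H2O cis; H2O trans.
Each arrangement has an internal mirror plane or centre of symmetry, so none is chiral.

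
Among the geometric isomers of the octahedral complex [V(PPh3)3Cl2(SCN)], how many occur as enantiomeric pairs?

0

There are 3 geometric isomers: PPh3 mer, Cl trans; PPh3 fac, Cl cis; PPh3 mer, Cl cis.
Each arrangement has an internal mirror plane or centre of symmetry, so none is chiral.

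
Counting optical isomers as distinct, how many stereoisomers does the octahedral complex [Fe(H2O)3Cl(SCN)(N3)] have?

5

In an octahedral complex each vertex has one trans partner and four cis neighbours.
The distinct arrangements are (4 in all): H2O mer (3 arrangements); H2O fac (chiral).
One of these lacks any improper symmetry element and so occurs as an enantiomeric pair, giving 4 + 1 = 5 stereoisomers in total.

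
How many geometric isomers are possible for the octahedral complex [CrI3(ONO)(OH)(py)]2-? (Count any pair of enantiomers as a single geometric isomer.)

4

Systematic placement gives 4 geometric isomers: I mer (3 arrangements); I fac (chiral).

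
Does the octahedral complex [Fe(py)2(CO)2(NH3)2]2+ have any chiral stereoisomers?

In an octahedral complex each vertex has one trans partner and four cis neighbours.
Systematic placement gives 5 geometric isomers: py trans, CO trans, NH3 trans; py cis, CO trans, NH3 cis; py trans, CO cis, NH3 cis; py cis, CO cis, NH3 cis (chiral); py cis, CO cis, NH3 trans.
One of these lacks any improper symmetry element and so occurs as an enantiomeric pair, giving 5 + 1 = 6 stereoisomers in total.

yes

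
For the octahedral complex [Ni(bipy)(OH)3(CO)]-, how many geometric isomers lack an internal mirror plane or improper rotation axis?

0

Each bipy is bidentate and must span two cis positions.
Working through the distinct placements yields 2 geometric isomers: OH fac; OH mer.
Each arrangement has an internal mirror plane or centre of symmetry, so none is chiral.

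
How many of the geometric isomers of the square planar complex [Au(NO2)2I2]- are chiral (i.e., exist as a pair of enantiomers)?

0

A square has two trans pairs of vertices; adjacent vertices are cis.
The distinct arrangements are (2 in all): NO2 cis; NO2 trans.
Each arrangement has an internal mirror plane or centre of symmetry, so none is chiral.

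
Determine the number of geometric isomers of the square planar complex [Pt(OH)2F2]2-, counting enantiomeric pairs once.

The distinct arrangements are (2 in all): OH cis; OH trans.

2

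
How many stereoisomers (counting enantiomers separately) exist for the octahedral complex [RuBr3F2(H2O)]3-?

There are 3 geometric isomers: Br mer, F cis; Br mer, F trans; Br fac, F cis.
Each arrangement has an internal mirror plane or centre of symmetry, so none is chiral.

3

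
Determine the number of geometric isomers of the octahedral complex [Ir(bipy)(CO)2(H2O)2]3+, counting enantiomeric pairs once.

Each bipy is bidentate and must span two cis positions.
Working through the distinct placements yields 3 geometric isomers: CO trans, H2O cis; CO cis, H2O cis (chiral); CO cis, H2O trans.

3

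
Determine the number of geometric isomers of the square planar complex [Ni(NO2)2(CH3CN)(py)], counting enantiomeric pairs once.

In a square planar complex each vertex has one trans partner and two cis neighbours.
Systematic placement gives 2 geometric isomers: NO2 cis; NO2 trans.

2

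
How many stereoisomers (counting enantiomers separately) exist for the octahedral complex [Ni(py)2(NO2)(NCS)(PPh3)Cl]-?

Exhaustive case analysis gives 9 geometric isomers.
Of these, 6 lack any improper symmetry element and so occur as enantiomeric pairs, giving 9 + 6 = 15 stereoisomers in total.

15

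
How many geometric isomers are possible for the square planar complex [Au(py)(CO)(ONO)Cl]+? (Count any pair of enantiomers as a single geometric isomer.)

3

In a square planar complex each vertex has one trans partner and two cis neighbours.
There are 3 geometric isomers: (CO/ONO trans, Cl/py trans); (CO/py trans, Cl/ONO trans); (CO/Cl trans, ONO/py trans).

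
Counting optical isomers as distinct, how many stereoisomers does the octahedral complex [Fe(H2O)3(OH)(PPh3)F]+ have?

5

In an octahedral complex each vertex has one trans partner and four cis neighbours.
There are 4 geometric isomers: H2O mer (3 arrangements); H2O fac (chiral).
One of these lacks any improper symmetry element and so occurs as an enantiomeric pair, giving 4 + 1 = 5 stereoisomers in total.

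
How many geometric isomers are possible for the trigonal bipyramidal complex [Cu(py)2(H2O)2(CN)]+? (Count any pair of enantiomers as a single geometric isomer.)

A trigonal bipyramid has two axial and three equatorial sites, which are chemically inequivalent.
Exhaustive case analysis gives 5 geometric isomers.

5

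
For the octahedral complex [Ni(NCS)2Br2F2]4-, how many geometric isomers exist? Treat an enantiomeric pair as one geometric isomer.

In an octahedral complex each vertex has one trans partner and four cis neighbours.
Systematic placement gives 5 geometric isomers: NCS trans, Br trans, F trans; NCS cis, Br trans, F cis; NCS trans, Br cis, F cis; NCS cis, Br cis, F cis (chiral); NCS cis, Br cis, F trans.

5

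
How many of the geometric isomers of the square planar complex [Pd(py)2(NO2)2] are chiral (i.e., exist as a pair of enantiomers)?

Systematic placement gives 2 geometric isomers: py cis; py trans.
Each arrangement has an internal mirror plane or centre of symmetry, so none is chiral.

0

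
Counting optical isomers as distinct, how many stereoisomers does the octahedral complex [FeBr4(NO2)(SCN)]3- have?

In an octahedral complex each vertex has one trans partner and four cis neighbours.
There are 2 geometric isomers: NO2 and SCN mutually trans; NO2 and SCN mutually cis.
Each arrangement has an internal mirror plane or centre of symmetry, so none is chiral.

2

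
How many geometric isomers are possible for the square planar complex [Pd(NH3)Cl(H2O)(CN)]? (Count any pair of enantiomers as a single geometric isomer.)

In a square planar complex each vertex has one trans partner and two cis neighbours.
Systematic placement gives 3 geometric isomers: (CN/H2O trans, Cl/NH3 trans); (CN/NH3 trans, Cl/H2O trans); (CN/Cl trans, H2O/NH3 trans).

3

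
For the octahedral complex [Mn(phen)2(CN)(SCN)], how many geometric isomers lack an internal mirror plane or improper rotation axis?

1

In an octahedral complex each vertex has one trans partner and four cis neighbours.
Each phen is bidentate and must span two cis positions.
Working through the distinct placements yields 2 geometric isomers: CN and SCN mutually trans; CN and SCN mutually cis (chiral).
One of these lacks any improper symmetry element and so occurs as an enantiomeric pair, giving 2 + 1 = 3 stereoisomers in total.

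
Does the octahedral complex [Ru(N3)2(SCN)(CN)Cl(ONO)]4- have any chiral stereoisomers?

An octahedron has six vertices in three trans pairs; every non-trans pair is cis.
Exhaustive case analysis gives 9 geometric isomers.
Of these, 6 lack any improper symmetry element and so occur as enantiomeric pairs, giving 9 + 6 = 15 stereoisomers in total.

yes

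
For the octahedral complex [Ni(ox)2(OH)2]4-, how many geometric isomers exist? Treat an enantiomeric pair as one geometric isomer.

2

Each ox is bidentate and must span two cis positions.
Working through the distinct placements yields 2 geometric isomers: OH trans; OH cis (chiral).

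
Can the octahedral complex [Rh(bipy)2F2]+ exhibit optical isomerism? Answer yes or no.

yes

The six octahedral sites form three mutually perpendicular trans pairs.
Each bipy is bidentate and must span two cis positions.
The distinct arrangements are (2 in all): F trans; F cis (chiral).
One of these lacks any improper symmetry element and so occurs as an enantiomeric pair, giving 2 + 1 = 3 stereoisomers in total.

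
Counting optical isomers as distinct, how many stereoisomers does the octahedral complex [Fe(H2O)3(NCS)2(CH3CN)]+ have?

In an octahedral complex each vertex has one trans partner and four cis neighbours.
The distinct arrangements are (3 in all): H2O mer, NCS trans; H2O fac, NCS cis; H2O mer, NCS cis.
Each arrangement has an internal mirror plane or centre of symmetry, so none is chiral.

3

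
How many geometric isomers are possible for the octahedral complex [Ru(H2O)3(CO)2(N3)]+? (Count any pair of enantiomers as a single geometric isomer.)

3

In an octahedral complex each vertex has one trans partner and four cis neighbours.
There are 3 geometric isomers: H2O mer, CO trans; H2O fac, CO cis; H2O mer, CO cis.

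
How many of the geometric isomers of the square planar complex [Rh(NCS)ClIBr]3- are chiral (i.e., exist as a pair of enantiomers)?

In a square planar complex each vertex has one trans partner and two cis neighbours.
Systematic placement gives 3 geometric isomers: (Br/I trans, Cl/NCS trans); (Br/NCS trans, Cl/I trans); (Br/Cl trans, I/NCS trans).
Each arrangement has an internal mirror plane or centre of symmetry, so none is chiral.

0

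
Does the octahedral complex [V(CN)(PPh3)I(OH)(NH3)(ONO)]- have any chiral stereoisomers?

yes

An octahedron has six vertices in three trans pairs; every non-trans pair is cis.
Placing the ligands in turn and identifying arrangements related by rotation or reflection leaves 15 distinct geometric isomers.
Of these, 15 lack any improper symmetry element and so occur as enantiomeric pairs, giving 15 + 15 = 30 stereoisomers in total.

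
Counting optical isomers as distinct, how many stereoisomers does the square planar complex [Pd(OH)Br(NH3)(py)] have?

3

In a square planar complex each vertex has one trans partner and two cis neighbours.
The distinct arrangements are (3 in all): (Br/OH trans, NH3/py trans); (Br/py trans, NH3/OH trans); (Br/NH3 trans, OH/py trans).
Each arrangement has an internal mirror plane or centre of symmetry, so none is chiral.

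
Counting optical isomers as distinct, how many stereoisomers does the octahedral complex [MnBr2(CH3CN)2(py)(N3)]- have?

The six octahedral sites form three mutually perpendicular trans pairs.
There are 6 geometric isomers: Br trans, CH3CN trans; Br trans, CH3CN cis; Br cis, CH3CN cis (3 arrangements, 2 chiral); Br cis, CH3CN trans.
Of these, 2 lack any improper symmetry element and so occur as enantiomeric pairs, giving 6 + 2 = 8 stereoisomers in total.

8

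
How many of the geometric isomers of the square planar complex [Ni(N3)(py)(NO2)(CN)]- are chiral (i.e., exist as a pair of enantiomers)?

0

A square has two trans pairs of vertices; adjacent vertices are cis.
Systematic placement gives 3 geometric isomers: (CN/NO2 trans, N3/py trans); (CN/py trans, N3/NO2 trans); (CN/N3 trans, NO2/py trans).
Each arrangement has an internal mirror plane or centre of symmetry, so none is chiral.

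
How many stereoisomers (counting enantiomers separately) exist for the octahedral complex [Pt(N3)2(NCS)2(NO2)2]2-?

6

The six octahedral sites form three mutually perpendicular trans pairs.
The distinct arrangements are (5 in all): N3 trans, NCS trans, NO2 trans; N3 trans, NCS cis, NO2 cis; N3 cis, NCS cis, NO2 trans; N3 cis, NCS cis, NO2 cis (chiral); N3 cis, NCS trans, NO2 cis.
One of these lacks any improper symmetry element and so occurs as an enantiomeric pair, giving 5 + 1 = 6 stereoisomers in total.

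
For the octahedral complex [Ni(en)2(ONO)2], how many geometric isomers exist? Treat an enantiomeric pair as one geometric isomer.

Each en is bidentate and must span two cis positions.
The distinct arrangements are (2 in all): ONO trans; ONO cis (chiral).

2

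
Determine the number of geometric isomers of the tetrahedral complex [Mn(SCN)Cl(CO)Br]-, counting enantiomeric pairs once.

Only one geometric arrangement is possible; it has no improper symmetry element, so it exists as a pair of enantiomers (2 stereoisomers).

1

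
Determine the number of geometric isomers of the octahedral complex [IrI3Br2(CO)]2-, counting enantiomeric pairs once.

3

The six octahedral sites form three mutually perpendicular trans pairs.
Systematic placement gives 3 geometric isomers: I mer, Br trans; I mer, Br cis; I fac, Br cis.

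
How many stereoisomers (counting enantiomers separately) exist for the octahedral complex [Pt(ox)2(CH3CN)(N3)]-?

3

The six octahedral sites form three mutually perpendicular trans pairs.
Each ox is bidentate and must span two cis positions.
There are 2 geometric isomers: CH3CN and N3 mutually trans; CH3CN and N3 mutually cis (chiral).
One of these lacks any improper symmetry element and so occurs as an enantiomeric pair, giving 2 + 1 = 3 stereoisomers in total.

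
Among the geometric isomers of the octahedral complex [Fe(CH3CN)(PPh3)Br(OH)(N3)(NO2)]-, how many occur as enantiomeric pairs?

The six octahedral sites form three mutually perpendicular trans pairs.
Exhaustive case analysis gives 15 geometric isomers.
Of these, 15 lack any improper symmetry element and so occur as enantiomeric pairs, giving 15 + 15 = 30 stereoisomers in total.

15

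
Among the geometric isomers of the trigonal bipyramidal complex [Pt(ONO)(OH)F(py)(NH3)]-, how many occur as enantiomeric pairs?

A trigonal bipyramid has two axial and three equatorial sites, which are chemically inequivalent.
Systematic enumeration (placing each ligand type in turn and discarding arrangements equivalent by rotation or reflection) gives 10 geometric isomers.
Of these, 10 lack any improper symmetry element and so occur as enantiomeric pairs, giving 10 + 10 = 20 stereoisomers in total.

10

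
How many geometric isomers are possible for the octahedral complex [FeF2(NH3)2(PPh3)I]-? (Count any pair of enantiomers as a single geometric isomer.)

6

In an octahedral complex each vertex has one trans partner and four cis neighbours.
Working through the distinct placements yields 6 geometric isomers: F trans, NH3 cis; F trans, NH3 trans; F cis, NH3 cis (3 arrangements, 2 chiral); F cis, NH3 trans.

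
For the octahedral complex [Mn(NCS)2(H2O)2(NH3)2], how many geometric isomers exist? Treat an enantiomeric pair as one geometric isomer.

5

An octahedron has six vertices in three trans pairs; every non-trans pair is cis.
The distinct arrangements are (5 in all): NCS trans, H2O trans, NH3 trans; NCS cis, H2O trans, NH3 cis; NCS cis, H2O cis, NH3 trans; NCS cis, H2O cis, NH3 cis (chiral); NCS trans, H2O cis, NH3 cis.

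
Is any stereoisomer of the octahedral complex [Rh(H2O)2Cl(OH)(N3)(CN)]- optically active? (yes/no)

Exhaustive case analysis gives 9 geometric isomers.
Of these, 6 lack any improper symmetry element and so occur as enantiomeric pairs, giving 9 + 6 = 15 stereoisomers in total.

yes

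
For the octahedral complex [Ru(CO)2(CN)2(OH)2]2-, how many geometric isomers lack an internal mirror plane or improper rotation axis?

1

The six octahedral sites form three mutually perpendicular trans pairs.
The distinct arrangements are (5 in all): CO trans, CN trans, OH trans; CO cis, CN trans, OH cis; CO cis, CN cis, OH trans; CO cis, CN cis, OH cis (chiral); CO trans, CN cis, OH cis.
One of these lacks any improper symmetry element and so occurs as an enantiomeric pair, giving 5 + 1 = 6 stereoisomers in total.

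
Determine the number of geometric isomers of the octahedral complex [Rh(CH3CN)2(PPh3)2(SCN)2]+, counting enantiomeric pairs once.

5

There are 5 geometric isomers: CH3CN trans, PPh3 trans, SCN trans; CH3CN trans, PPh3 cis, SCN cis; CH3CN cis, PPh3 cis, SCN trans; CH3CN cis, PPh3 cis, SCN cis (chiral); CH3CN cis, PPh3 trans, SCN cis.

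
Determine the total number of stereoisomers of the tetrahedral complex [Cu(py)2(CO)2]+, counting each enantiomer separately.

All four vertices of a tetrahedron are equivalent and mutually adjacent, so cis/trans isomerism cannot arise.
Only one geometric arrangement is possible.

1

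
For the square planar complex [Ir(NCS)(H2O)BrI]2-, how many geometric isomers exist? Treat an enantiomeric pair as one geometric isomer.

3

Working through the distinct placements yields 3 geometric isomers: (Br/I trans, H2O/NCS trans); (Br/NCS trans, H2O/I trans); (Br/H2O trans, I/NCS trans).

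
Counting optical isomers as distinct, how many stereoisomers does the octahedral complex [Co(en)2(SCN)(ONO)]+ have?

Each en is bidentate and must span two cis positions.
Systematic placement gives 2 geometric isomers: SCN and ONO mutually trans; SCN and ONO mutually cis (chiral).
One of these lacks any improper symmetry element and so occurs as an enantiomeric pair, giving 2 + 1 = 3 stereoisomers in total.

3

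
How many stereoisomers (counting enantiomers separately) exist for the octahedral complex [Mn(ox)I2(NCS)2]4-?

4

Each ox is bidentate and must span two cis positions.
Systematic placement gives 3 geometric isomers: I trans, NCS cis; I cis, NCS cis (chiral); I cis, NCS trans.
One of these lacks any improper symmetry element and so occurs as an enantiomeric pair, giving 3 + 1 = 4 stereoisomers in total.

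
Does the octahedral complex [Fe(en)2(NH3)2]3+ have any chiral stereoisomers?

The six octahedral sites form three mutually perpendicular trans pairs.
Each en is bidentate and must span two cis positions.
The distinct arrangements are (2 in all): NH3 trans; NH3 cis (chiral).
One of these lacks any improper symmetry element and so occurs as an enantiomeric pair, giving 2 + 1 = 3 stereoisomers in total.

yes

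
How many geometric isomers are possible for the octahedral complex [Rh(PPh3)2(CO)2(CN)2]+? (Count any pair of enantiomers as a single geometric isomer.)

An octahedron has six vertices in three trans pairs; every non-trans pair is cis.
There are 5 geometric isomers: PPh3 trans, CO trans, CN trans; PPh3 cis, CO cis, CN trans; PPh3 trans, CO cis, CN cis; PPh3 cis, CO cis, CN cis (chiral); PPh3 cis, CO trans, CN cis.

5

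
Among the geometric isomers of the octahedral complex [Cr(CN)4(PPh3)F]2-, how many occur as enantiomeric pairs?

In an octahedral complex each vertex has one trans partner and four cis neighbours.
The distinct arrangements are (2 in all): PPh3 and F mutually trans; PPh3 and F mutually cis.
Each arrangement has an internal mirror plane or centre of symmetry, so none is chiral.

0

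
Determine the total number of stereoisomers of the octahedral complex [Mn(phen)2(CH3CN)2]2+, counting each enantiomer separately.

An octahedron has six vertices in three trans pairs; every non-trans pair is cis.
Each phen is bidentate and must span two cis positions.
There are 2 geometric isomers: CH3CN trans; CH3CN cis (chiral).
One of these lacks any improper symmetry element and so occurs as an enantiomeric pair, giving 2 + 1 = 3 stereoisomers in total.

3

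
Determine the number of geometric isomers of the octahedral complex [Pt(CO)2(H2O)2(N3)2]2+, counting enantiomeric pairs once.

5

An octahedron has six vertices in three trans pairs; every non-trans pair is cis.
Working through the distinct placements yields 5 geometric isomers: CO trans, H2O trans, N3 trans; CO trans, H2O cis, N3 cis; CO cis, H2O cis, N3 trans; CO cis, H2O cis, N3 cis (chiral); CO cis, H2O trans, N3 cis.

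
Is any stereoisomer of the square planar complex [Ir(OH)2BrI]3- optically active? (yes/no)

no

A square has two trans pairs of vertices; adjacent vertices are cis.
Systematic placement gives 2 geometric isomers: OH cis; OH trans.
Each arrangement has an internal mirror plane or centre of symmetry, so none is chiral.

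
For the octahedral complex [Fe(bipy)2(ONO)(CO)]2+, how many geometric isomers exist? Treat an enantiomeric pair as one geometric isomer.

2

An octahedron has six vertices in three trans pairs; every non-trans pair is cis.
Each bipy is bidentate and must span two cis positions.
The distinct arrangements are (2 in all): ONO and CO mutually trans; ONO and CO mutually cis (chiral).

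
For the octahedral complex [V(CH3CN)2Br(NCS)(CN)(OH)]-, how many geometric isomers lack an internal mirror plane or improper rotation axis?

An octahedron has six vertices in three trans pairs; every non-trans pair is cis.
Systematic enumeration (placing each ligand type in turn and discarding arrangements equivalent by rotation or reflection) gives 9 geometric isomers.
Of these, 6 lack any improper symmetry element and so occur as enantiomeric pairs, giving 9 + 6 = 15 stereoisomers in total.

6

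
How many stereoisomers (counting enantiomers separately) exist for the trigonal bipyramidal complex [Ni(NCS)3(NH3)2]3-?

3

In a trigonal bipyramid the two axial positions differ from the three equatorial ones.
Systematic placement gives 3 geometric isomers: NH3 both equatorial; NH3 one axial, one equatorial; NH3 both axial.
Each arrangement has an internal mirror plane or centre of symmetry, so none is chiral.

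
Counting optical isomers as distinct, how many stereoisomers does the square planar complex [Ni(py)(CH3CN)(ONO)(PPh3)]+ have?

3

A square has two trans pairs of vertices; adjacent vertices are cis.
Working through the distinct placements yields 3 geometric isomers: (CH3CN/PPh3 trans, ONO/py trans); (CH3CN/py trans, ONO/PPh3 trans); (CH3CN/ONO trans, PPh3/py trans).
Each arrangement has an internal mirror plane or centre of symmetry, so none is chiral.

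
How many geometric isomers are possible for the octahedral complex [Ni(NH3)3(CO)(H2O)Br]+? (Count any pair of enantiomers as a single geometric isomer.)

4

The six octahedral sites form three mutually perpendicular trans pairs.
There are 4 geometric isomers: NH3 mer (3 arrangements); NH3 fac (chiral).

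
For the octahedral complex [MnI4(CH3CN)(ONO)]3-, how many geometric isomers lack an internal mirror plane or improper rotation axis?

Systematic placement gives 2 geometric isomers: CH3CN and ONO mutually cis; CH3CN and ONO mutually trans.
Each arrangement has an internal mirror plane or centre of symmetry, so none is chiral.

0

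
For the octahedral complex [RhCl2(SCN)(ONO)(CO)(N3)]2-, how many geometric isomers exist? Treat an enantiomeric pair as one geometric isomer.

9

The six octahedral sites form three mutually perpendicular trans pairs.
Exhaustive case analysis gives 9 geometric isomers.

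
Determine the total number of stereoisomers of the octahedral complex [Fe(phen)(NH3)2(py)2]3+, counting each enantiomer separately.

Each phen is bidentate and must span two cis positions.
The distinct arrangements are (3 in all): NH3 trans, py cis; NH3 cis, py trans; NH3 cis, py cis (chiral).
One of these lacks any improper symmetry element and so occurs as an enantiomeric pair, giving 3 + 1 = 4 stereoisomers in total.

4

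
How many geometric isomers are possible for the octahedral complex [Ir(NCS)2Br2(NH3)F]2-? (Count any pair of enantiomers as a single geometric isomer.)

The six octahedral sites form three mutually perpendicular trans pairs.
Systematic placement gives 6 geometric isomers: NCS cis, Br trans; NCS trans, Br trans; NCS cis, Br cis (3 arrangements, 2 chiral); NCS trans, Br cis.

6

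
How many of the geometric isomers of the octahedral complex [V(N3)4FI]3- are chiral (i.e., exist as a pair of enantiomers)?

0

In an octahedral complex each vertex has one trans partner and four cis neighbours.
There are 2 geometric isomers: F and I mutually trans; F and I mutually cis.
Each arrangement has an internal mirror plane or centre of symmetry, so none is chiral.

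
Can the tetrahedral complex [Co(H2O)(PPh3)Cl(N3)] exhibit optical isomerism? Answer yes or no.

In a tetrahedral complex all four positions are equivalent and every pair of ligands is adjacent — there is no cis/trans distinction.
Only one geometric arrangement is possible; it has no improper symmetry element, so it exists as a pair of enantiomers (2 stereoisomers).

yes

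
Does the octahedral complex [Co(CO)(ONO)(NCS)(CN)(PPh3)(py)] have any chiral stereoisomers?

yes

Systematic enumeration (placing each ligand type in turn and discarding arrangements equivalent by rotation or reflection) gives 15 geometric isomers.
Of these, 15 lack any improper symmetry element and so occur as enantiomeric pairs, giving 15 + 15 = 30 stereoisomers in total.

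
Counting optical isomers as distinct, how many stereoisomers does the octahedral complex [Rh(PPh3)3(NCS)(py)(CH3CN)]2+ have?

An octahedron has six vertices in three trans pairs; every non-trans pair is cis.
The distinct arrangements are (4 in all): PPh3 mer (3 arrangements); PPh3 fac (chiral).
One of these lacks any improper symmetry element and so occurs as an enantiomeric pair, giving 4 + 1 = 5 stereoisomers in total.

5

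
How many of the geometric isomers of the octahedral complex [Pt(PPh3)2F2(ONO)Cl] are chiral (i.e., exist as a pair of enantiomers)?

An octahedron has six vertices in three trans pairs; every non-trans pair is cis.
There are 6 geometric isomers: PPh3 trans, F cis; PPh3 cis, F cis (3 arrangements, 2 chiral); PPh3 trans, F trans; PPh3 cis, F trans.
Of these, 2 lack any improper symmetry element and so occur as enantiomeric pairs, giving 6 + 2 = 8 stereoisomers in total.

2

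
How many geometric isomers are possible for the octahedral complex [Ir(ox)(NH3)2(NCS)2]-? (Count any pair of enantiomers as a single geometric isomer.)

Each ox is bidentate and must span two cis positions.
Systematic placement gives 3 geometric isomers: NH3 cis, NCS trans; NH3 cis, NCS cis (chiral); NH3 trans, NCS cis.

3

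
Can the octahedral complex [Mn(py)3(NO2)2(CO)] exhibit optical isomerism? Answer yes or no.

The six octahedral sites form three mutually perpendicular trans pairs.
There are 3 geometric isomers: py mer, NO2 cis; py mer, NO2 trans; py fac, NO2 cis.
Each arrangement has an internal mirror plane or centre of symmetry, so none is chiral.

no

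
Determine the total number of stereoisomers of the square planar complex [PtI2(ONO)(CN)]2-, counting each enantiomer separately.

2

In a square planar complex each vertex has one trans partner and two cis neighbours.
There are 2 geometric isomers: I cis; I trans.
Each arrangement has an internal mirror plane or centre of symmetry, so none is chiral.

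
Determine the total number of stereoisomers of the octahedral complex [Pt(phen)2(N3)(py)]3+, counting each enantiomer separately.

Each phen is bidentate and must span two cis positions.
Systematic placement gives 2 geometric isomers: N3 and py mutually cis (chiral); N3 and py mutually trans.
One of these lacks any improper symmetry element and so occurs as an enantiomeric pair, giving 2 + 1 = 3 stereoisomers in total.

3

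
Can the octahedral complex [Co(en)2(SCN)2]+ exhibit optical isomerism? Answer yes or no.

An octahedron has six vertices in three trans pairs; every non-trans pair is cis.
Each en is bidentate and must span two cis positions.
Working through the distinct placements yields 2 geometric isomers: SCN trans; SCN cis (chiral).
One of these lacks any improper symmetry element and so occurs as an enantiomeric pair, giving 2 + 1 = 3 stereoisomers in total.

yes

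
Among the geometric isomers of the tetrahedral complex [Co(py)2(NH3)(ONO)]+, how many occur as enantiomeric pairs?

0

All four vertices of a tetrahedron are equivalent and mutually adjacent, so cis/trans isomerism cannot arise.
Only one geometric arrangement is possible.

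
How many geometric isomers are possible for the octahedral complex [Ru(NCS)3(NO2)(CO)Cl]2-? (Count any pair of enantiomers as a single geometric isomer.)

An octahedron has six vertices in three trans pairs; every non-trans pair is cis.
The distinct arrangements are (4 in all): NCS mer (3 arrangements); NCS fac (chiral).

4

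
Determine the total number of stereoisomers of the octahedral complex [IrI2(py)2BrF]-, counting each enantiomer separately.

8

Working through the distinct placements yields 6 geometric isomers: I trans, py trans; I cis, py cis (3 arrangements, 2 chiral); I cis, py trans; I trans, py cis.
Of these, 2 lack any improper symmetry element and so occur as enantiomeric pairs, giving 6 + 2 = 8 stereoisomers in total.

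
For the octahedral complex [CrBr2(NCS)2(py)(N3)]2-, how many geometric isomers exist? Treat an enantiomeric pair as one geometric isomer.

An octahedron has six vertices in three trans pairs; every non-trans pair is cis.
Systematic placement gives 6 geometric isomers: Br trans, NCS cis; Br trans, NCS trans; Br cis, NCS cis (3 arrangements, 2 chiral); Br cis, NCS trans.

6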